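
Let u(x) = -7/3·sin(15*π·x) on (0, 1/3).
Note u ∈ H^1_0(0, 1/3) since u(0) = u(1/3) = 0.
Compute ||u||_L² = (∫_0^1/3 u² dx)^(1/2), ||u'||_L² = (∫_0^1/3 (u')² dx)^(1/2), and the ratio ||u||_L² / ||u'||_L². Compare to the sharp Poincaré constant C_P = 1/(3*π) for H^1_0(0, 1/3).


||u||_L² / ||u'||_L² = 1/(15*π) < C_P = 1/(3*π).

u(x) = -7/3·sin(15*π·x), so u'(x) = -35*π*cos(15*π*x).
Writing u(x) = A·sin(kπx/L) with A = -7/3 and k = 5, use ∫_0^L sin²(kπx/L) dx = L/2 and ∫_0^L cos²(kπx/L) dx = L/2.
u² = 49/9·sin²(15*π·x) and (u')² = 1225*π^2·cos²(15*π·x), and each of sin², cos² integrates to L/2 = 1/6 over (0, 1/3).
∫_0^1/3 u² dx = 49/54, so ||u||_L² = 7*sqrt(6)/18.
∫_0^1/3 (u')² dx = 1225*π^2/6, so ||u'||_L² = 35*sqrt(6)*π/6.
Ratio ||u||_L² / ||u'||_L² = 1/(15*π).
Sharp Poincaré constant on H^1_0(0, 1/3) is C_P = L/π = 1/(3*π), achieved by sin(3*π·x).
This is the k = 5 harmonic; the ratio L/(kπ) is strictly less than C_P = L/π, consistent with the sharp inequality ||u||_L² ≤ C_P ||u'||_L².


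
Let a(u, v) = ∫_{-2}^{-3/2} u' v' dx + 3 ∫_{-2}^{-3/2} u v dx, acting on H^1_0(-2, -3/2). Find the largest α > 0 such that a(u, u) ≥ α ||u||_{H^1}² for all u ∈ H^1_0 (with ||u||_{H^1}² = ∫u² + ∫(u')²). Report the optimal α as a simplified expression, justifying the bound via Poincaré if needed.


α = 1

Coercivity of a(·,·) on H^1_0(-2, -3/2) means a(u, u) ≥ α ||u||_{H^1}² for every u ∈ H^1_0.
The interval has length L = 1/2, and Poincaré/coercivity depend only on L. Here a(u, u) = ∫(u')² + (3)·∫u².
Here c = 3 ≥ 1, so a(u,u) = ∫(u')² + c∫u² ≥ ∫(u')² + ∫u² = ||u||_{H^1}², i.e. α = 1 works. No larger α is possible: a(u,u) ≥ α||u||_{H^1}² means (1−α)∫(u')² ≥ (α−c)∫u², and for the modes u_n = sin(nπ(x−x₀)/L) (x₀ the left endpoint) one has ∫u_n²/∫(u_n')² = (L/(nπ))² → 0, so a(u_n,u_n)/||u_n||_{H^1}² → 1. Hence the optimal constant is α = 1.
Therefore α = 1.


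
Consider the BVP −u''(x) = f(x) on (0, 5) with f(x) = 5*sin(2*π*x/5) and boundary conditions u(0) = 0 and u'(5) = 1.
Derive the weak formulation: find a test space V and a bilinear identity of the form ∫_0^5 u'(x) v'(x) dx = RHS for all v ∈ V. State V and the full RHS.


V = {v ∈ H^1(0, 5) : v(0) = 0} (test functions vanish at x = 0 where u is specified); weak form: ∫_0^5 u'v' dx = ∫_0^5 (5*sin(2*π*x/5)) v dx + v(5) for all v ∈ V.

Multiply both sides by a test function v and integrate from 0 to 5:
  ∫_0^5 −u''(x) v(x) dx = ∫_0^5 f(x) v(x) dx.
Integrate the LHS by parts once:
  ∫_0^5 −u'' v dx = −[u'(x) v(x)]_0^5 + ∫_0^5 u'(x) v'(x) dx.
Thus ∫_0^5 u'(x) v'(x) dx = ∫_0^5 f(x) v(x) dx + [u'(x) v(x)]_0^5.
Choose V so that boundary terms are either known or forced to vanish.
Mixed BC: u(0) = 0 (Dirichlet) and u'(5) = 1 (Neumann). Define V = {v ∈ H^1(0, 5) : v(0) = 0}. Then [u' v]_0^5 = u'(5)·v(5) − u'(0)·0 = v(5).
Weak formulation: find u (satisfying any essential BC) such that ∫_0^5 u'(x) v'(x) dx = ∫_0^5 f v dx + v(5) for all v ∈ V (Dirichlet at 0 absorbed into V; Neumann datum at x = 5 contributes the boundary term).
Substituting f(x) = 5*sin(2*π*x/5), the right-hand side is ∫_0^5 (5*sin(2*π*x/5)) v dx + v(5).


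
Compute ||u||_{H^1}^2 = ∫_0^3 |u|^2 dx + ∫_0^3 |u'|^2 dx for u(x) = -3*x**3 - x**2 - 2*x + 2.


||u||_{H^1}^2 = 317109/35

The H^1 norm (squared) on an interval (0, L) is
  ||u||_{H^1}^2 = ∫_0^L u(x)^2 dx + ∫_0^L u'(x)^2 dx.
Compute u'(x) = -9*x**2 - 2*x - 2.
Then u(x)^2 = 9*x**6 + 6*x**5 + 13*x**4 - 8*x**3 - 8*x + 4 and u'(x)^2 = 81*x**4 + 36*x**3 + 40*x**2 + 8*x + 4.
Integrate each monomial from 0 to 3 using ∫_0^3 c·x^n dx = c·3^(n+1)/(n+1):
  ∫_0^3 u(x)^2 dx = ∫_0^3 (9*x^6 + 6*x^5 + 13*x^4 - 8*x^3 - 8*x + 4) dx. Term by term:
    ∫_0^3 9*x^6 dx = 19683/7;  ∫_0^3 6*x^5 dx = 729;  ∫_0^3 13*x^4 dx = 3159/5;
    ∫_0^3 -8*x^3 dx = -162;  ∫_0^3 -8*x dx = -36;  ∫_0^3 4 dx = 12.
  Sum: 19683/7 + 729 + 3159/5 − 162 − 36 + 12 = 139533/35.
  ∫_0^3 u'(x)^2 dx = ∫_0^3 (81*x^4 + 36*x^3 + 40*x^2 + 8*x + 4) dx. Term by term:
    ∫_0^3 81*x^4 dx = 19683/5;  ∫_0^3 36*x^3 dx = 729;  ∫_0^3 40*x^2 dx = 360;
    ∫_0^3 8*x dx = 36;  ∫_0^3 4 dx = 12.
  Sum: 19683/5 + 729 + 360 + 36 + 12 = 25368/5.
Adding: ||u||_{H^1}^2 = 139533/35 + 25368/5 = 317109/35.


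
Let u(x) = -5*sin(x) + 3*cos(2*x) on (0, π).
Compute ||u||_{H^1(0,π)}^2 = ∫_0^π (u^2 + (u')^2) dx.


||u||_{H^1(0,π)}^2 = 100 + 95*π/2

u'(x) = -6*sin(2*x) - 5*cos(x).
Expand u² and (u')² and integrate term by term on (0, π), using: for integers n ≥ 1, ∫_0^π sin²(nx) dx = ∫_0^π cos²(nx) dx = π/2; for n ≠ n', ∫_0^π sin(nx)sin(n'x) dx = ∫_0^π cos(nx)cos(n'x) dx = 0; and by product-to-sum, ∫_0^π sin(nx)cos(n'x) dx = ½∫_0^π [sin((n+n')x) + sin((n−n')x)] dx, which is 0 when n+n' is even and 2n/(n²−n'²) when n+n' is odd (it need not vanish on (0, π)).
  u² squared terms: (-5)²·∫sin(x)² dx = 25·π/2 = 25*π/2;  (3)²·∫cos(2x)² dx = 9·π/2 = 9*π/2.
  u² cross terms: 2·(-5)·(3)·∫sin(x)·cos(2x) dx = -30·(-2/3) = 20.
  So ∫_0^π u² dx = 25*π/2 + 9*π/2 + 20 = 20 + 17*π.
  (u')² squared terms: (-6)²·∫sin(2x)² dx = 36·π/2 = 18*π;  (-5)²·∫cos(x)² dx = 25·π/2 = 25*π/2.
  (u')² cross terms: 2·(-6)·(-5)·∫sin(2x)·cos(x) dx = 60·(4/3) = 80.
  So ∫_0^π (u')² dx = 18*π + 25*π/2 + 80 = 80 + 61*π/2.
||u||_{H^1}^2 = (20 + 17*π) + (80 + 61*π/2) = 100 + 95*π/2.


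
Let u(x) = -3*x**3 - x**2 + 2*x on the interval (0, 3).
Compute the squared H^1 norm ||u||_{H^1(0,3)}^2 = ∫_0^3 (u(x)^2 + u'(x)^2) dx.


||u||_{H^1}^2 = 51204/7

The H^1 norm (squared) on an interval (0, L) is
  ||u||_{H^1}^2 = ∫_0^L u(x)^2 dx + ∫_0^L u'(x)^2 dx.
Compute u'(x) = -9*x**2 - 2*x + 2.
Then u(x)^2 = 9*x**6 + 6*x**5 - 11*x**4 - 4*x**3 + 4*x**2 and u'(x)^2 = 81*x**4 + 36*x**3 - 32*x**2 - 8*x + 4.
Integrate each monomial from 0 to 3 using ∫_0^3 c·x^n dx = c·3^(n+1)/(n+1):
  ∫_0^3 u(x)^2 dx = ∫_0^3 (9*x^6 + 6*x^5 - 11*x^4 - 4*x^3 + 4*x^2) dx. Term by term:
    ∫_0^3 9*x^6 dx = 19683/7;  ∫_0^3 6*x^5 dx = 729;  ∫_0^3 -11*x^4 dx = -2673/5;
    ∫_0^3 -4*x^3 dx = -81;  ∫_0^3 4*x^2 dx = 36.
  Sum: 19683/7 + 729 − 2673/5 − 81 + 36 = 103644/35.
  ∫_0^3 u'(x)^2 dx = ∫_0^3 (81*x^4 + 36*x^3 - 32*x^2 - 8*x + 4) dx. Term by term:
    ∫_0^3 81*x^4 dx = 19683/5;  ∫_0^3 36*x^3 dx = 729;  ∫_0^3 -32*x^2 dx = -288;
    ∫_0^3 -8*x dx = -36;  ∫_0^3 4 dx = 12.
  Sum: 19683/5 + 729 − 288 − 36 + 12 = 21768/5.
Adding: ||u||_{H^1}^2 = 103644/35 + 21768/5 = 51204/7.


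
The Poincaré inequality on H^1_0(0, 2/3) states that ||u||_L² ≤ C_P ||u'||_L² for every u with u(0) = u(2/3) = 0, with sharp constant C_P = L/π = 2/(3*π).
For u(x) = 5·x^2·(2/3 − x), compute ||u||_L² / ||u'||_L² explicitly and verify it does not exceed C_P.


||u||_L² / ||u'||_L² = sqrt(14)/21 < C_P = 2/(3*π).

u(x) = 5·x^2·(2/3 − x), so u'(x) = 5*x*(4 - 9*x)/3.
u(x) = 5·x^2·(2/3 − x) vanishes at x = 0 and x = 2/3, so u ∈ H^1_0(0, 2/3). Differentiate via the product rule and integrate the resulting polynomials term by term.
  ∫_0^2/3 u² dx = ∫_0^2/3 (25*x^6 - 100*x^5/3 + 100*x^4/9) dx. Term by term:
    ∫_0^2/3 25*x^6 dx = 3200/15309;  ∫_0^2/3 -100*x^5/3 dx = -3200/6561;  ∫_0^2/3 100*x^4/9 dx = 640/2187.
  Sum: 3200/15309 − 3200/6561 + 640/2187 = 640/45927.
  ∫_0^2/3 (u')² dx = ∫_0^2/3 (225*x^4 - 200*x^3 + 400*x^2/9) dx. Term by term:
    ∫_0^2/3 225*x^4 dx = 160/27;  ∫_0^2/3 -200*x^3 dx = -800/81;  ∫_0^2/3 400*x^2/9 dx = 3200/729.
  Sum: 160/27 − 800/81 + 3200/729 = 320/729.
∫_0^2/3 u² dx = 640/45927, so ||u||_L² = 8*sqrt(70)/567.
∫_0^2/3 (u')² dx = 320/729, so ||u'||_L² = 8*sqrt(5)/27.
Ratio ||u||_L² / ||u'||_L² = sqrt(14)/21.
Sharp Poincaré constant on H^1_0(0, 2/3) is C_P = L/π = 2/(3*π), achieved by sin(3*π/2·x).
A polynomial bump cannot attain the sharp Poincaré constant (only the first sine eigenfunction does), so the ratio is strictly less than C_P, consistent with ||u||_L² ≤ C_P ||u'||_L².


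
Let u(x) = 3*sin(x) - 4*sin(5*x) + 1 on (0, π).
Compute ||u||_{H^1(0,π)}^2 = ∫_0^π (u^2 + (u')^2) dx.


||u||_{H^1(0,π)}^2 = 44/5 + 218*π

u'(x) = 3*cos(x) - 20*cos(5*x).
Expand u² and (u')² and integrate term by term on (0, π), using: for integers n ≥ 1, ∫_0^π sin²(nx) dx = ∫_0^π cos²(nx) dx = π/2; for n ≠ n', ∫_0^π sin(nx)sin(n'x) dx = ∫_0^π cos(nx)cos(n'x) dx = 0; and by product-to-sum, ∫_0^π sin(nx)cos(n'x) dx = ½∫_0^π [sin((n+n')x) + sin((n−n')x)] dx, which is 0 when n+n' is even and 2n/(n²−n'²) when n+n' is odd (it need not vanish on (0, π)). For the constant mode: ∫_0^π 1 dx = π, ∫_0^π cos(nx) dx = 0, ∫_0^π sin(nx) dx = (1−(−1)^n)/n.
  u² squared terms: (1)²·∫1 dx = 1·π = π;  (-4)²·∫sin(5x)² dx = 16·π/2 = 8*π;  (3)²·∫sin(x)² dx = 9·π/2 = 9*π/2.
  u² cross terms: 2·(1)·(-4)·∫1·sin(5x) dx = -8·(2/5) = -16/5;  2·(1)·(3)·∫1·sin(x) dx = 6·(2) = 12;  2·(-4)·(3)·∫sin(5x)·sin(x) dx = -24·(0) = 0.
  So ∫_0^π u² dx = π + 8*π + 9*π/2 − 16/5 + 12 + 0 = 44/5 + 27*π/2.
  (u')² squared terms: (-20)²·∫cos(5x)² dx = 400·π/2 = 200*π;  (3)²·∫cos(x)² dx = 9·π/2 = 9*π/2.
  (u')² cross terms: 2·(-20)·(3)·∫cos(5x)·cos(x) dx = -120·(0) = 0.
  So ∫_0^π (u')² dx = 200*π + 9*π/2 + 0 = 409*π/2.
||u||_{H^1}^2 = (44/5 + 27*π/2) + (409*π/2) = 44/5 + 218*π.


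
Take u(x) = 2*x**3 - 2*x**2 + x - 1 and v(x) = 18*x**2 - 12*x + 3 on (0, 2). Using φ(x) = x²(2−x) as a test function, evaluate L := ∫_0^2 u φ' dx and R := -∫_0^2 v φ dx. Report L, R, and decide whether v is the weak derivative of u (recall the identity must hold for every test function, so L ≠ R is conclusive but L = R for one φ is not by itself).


LHS = -116/15, RHS = -116/5. No, v is not the weak derivative of u.

u(x) = 2*x**3 - 2*x**2 + x - 1, classical derivative u'(x) = 6*x**2 - 4*x + 1.
φ(x) = x²(2−x), so φ'(x) = x*(4 - 3*x).
Note φ(0) = φ(2) = 0, so the boundary term u·φ vanishes.
LHS = ∫_0^2 u(x) φ'(x) dx = ∫_0^2 (-6*x^5 + 14*x^4 - 11*x^3 + 7*x^2 - 4*x) dx. Term by term:
  ∫_0^2 -6*x^5 dx = -64;  ∫_0^2 14*x^4 dx = 448/5;  ∫_0^2 -11*x^3 dx = -44;
  ∫_0^2 7*x^2 dx = 56/3;  ∫_0^2 -4*x dx = -8.
Sum: -64 + 448/5 − 44 + 56/3 − 8 = -116/15.
So LHS = -116/15.
∫_0^2 v(x) φ(x) dx = ∫_0^2 (-18*x^5 + 48*x^4 - 27*x^3 + 6*x^2) dx. Term by term:
  ∫_0^2 -18*x^5 dx = -192;  ∫_0^2 48*x^4 dx = 1536/5;  ∫_0^2 -27*x^3 dx = -108;
  ∫_0^2 6*x^2 dx = 16.
Sum: -192 + 1536/5 − 108 + 16 = 116/5.
So RHS = -∫_0^2 v(x) φ(x) dx = -116/5.
LHS − RHS = 232/15 ≠ 0, so the identity fails.
(For a valid weak derivative the identity must hold for EVERY test function, in particular this one. The failure shows v is NOT the weak derivative of u.)
Correct weak derivative would be u'(x) = 6*x**2 - 4*x + 1.


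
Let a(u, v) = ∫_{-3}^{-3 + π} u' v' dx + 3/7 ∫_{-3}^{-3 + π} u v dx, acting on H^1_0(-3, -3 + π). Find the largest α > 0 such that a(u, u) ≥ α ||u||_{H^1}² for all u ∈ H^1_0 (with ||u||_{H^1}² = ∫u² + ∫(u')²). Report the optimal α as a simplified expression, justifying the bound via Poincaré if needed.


α = 5/7

Coercivity of a(·,·) on H^1_0(-3, -3 + π) means a(u, u) ≥ α ||u||_{H^1}² for every u ∈ H^1_0.
The interval has length L = π, and Poincaré/coercivity depend only on L. Here a(u, u) = ∫(u')² + (3/7)·∫u².
Here 0 < c = 3/7 < 1. The condition a(u,u) ≥ α||u||_{H^1}² reads (1−α)∫(u')² ≥ (α−c)∫u². Any admissible α is ≤ 1 (rapidly oscillating u have ∫u²/∫(u')² → 0), and α = 1 would force 0 ≥ (1−c)∫u², impossible since c < 1; so 1−α > 0. By the sharp Poincaré inequality on H^1_0 of an interval of length L, ∫(u')² ≥ (π/L)²∫u² with equality for the first sine mode sin(π(x−x₀)/L) (x₀ the left endpoint), so the inequality holds for all u iff (1−α)(π/L)² ≥ α − c, i.e. α ≤ ((π/L)² + c)/((π/L)² + 1) = (1 + c(L/π)²)/(1 + (L/π)²). With (π/L)² = 1 and c = 3/7, the largest admissible constant is α = ((π/L)² + c)/((π/L)² + 1).
Simplifying, α = 5/7.


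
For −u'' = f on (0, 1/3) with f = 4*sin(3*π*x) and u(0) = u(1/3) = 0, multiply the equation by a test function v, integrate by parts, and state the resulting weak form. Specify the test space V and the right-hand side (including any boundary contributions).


V = H^1_0(0, 1/3) (so v(0) = v(1/3) = 0); weak form: ∫_0^1/3 u'v' dx = ∫_0^1/3 (4*sin(3*π*x)) v dx for all v ∈ V.

Multiply both sides by a test function v and integrate from 0 to 1/3:
  ∫_0^1/3 −u''(x) v(x) dx = ∫_0^1/3 f(x) v(x) dx.
Integrate the LHS by parts once:
  ∫_0^1/3 −u'' v dx = −[u'(x) v(x)]_0^1/3 + ∫_0^1/3 u'(x) v'(x) dx.
Thus ∫_0^1/3 u'(x) v'(x) dx = ∫_0^1/3 f(x) v(x) dx + [u'(x) v(x)]_0^1/3.
Choose V so that boundary terms are either known or forced to vanish.
u is Dirichlet: u(0) = u(1/3) = 0. Let V = H^1_0(0, 1/3); then v(0) = v(1/3) = 0, and [u' v]_0^1/3 = 0.
Weak formulation: find u (satisfying any essential BC) such that ∫_0^1/3 u'(x) v'(x) dx = ∫_0^1/3 f v dx for all v ∈ V.
Substituting f(x) = 4*sin(3*π*x), the right-hand side is ∫_0^1/3 (4*sin(3*π*x)) v dx.


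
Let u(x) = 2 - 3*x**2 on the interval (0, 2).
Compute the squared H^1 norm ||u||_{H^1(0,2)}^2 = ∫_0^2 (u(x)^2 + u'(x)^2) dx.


||u||_{H^1}^2 = 648/5

The H^1 norm (squared) on an interval (0, L) is
  ||u||_{H^1}^2 = ∫_0^L u(x)^2 dx + ∫_0^L u'(x)^2 dx.
Compute u'(x) = -6*x.
Then u(x)^2 = 9*x**4 - 12*x**2 + 4 and u'(x)^2 = 36*x**2.
Integrate each monomial from 0 to 2 using ∫_0^2 c·x^n dx = c·2^(n+1)/(n+1):
  ∫_0^2 u(x)^2 dx = ∫_0^2 (9*x^4 - 12*x^2 + 4) dx. Term by term:
    ∫_0^2 9*x^4 dx = 288/5;  ∫_0^2 -12*x^2 dx = -32;  ∫_0^2 4 dx = 8.
  Sum: 288/5 − 32 + 8 = 168/5.
  ∫_0^2 u'(x)^2 dx = ∫_0^2 (36*x^2) dx. Term by term:
    ∫_0^2 36*x^2 dx = 96.
Adding: ||u||_{H^1}^2 = 168/5 + 96 = 648/5.


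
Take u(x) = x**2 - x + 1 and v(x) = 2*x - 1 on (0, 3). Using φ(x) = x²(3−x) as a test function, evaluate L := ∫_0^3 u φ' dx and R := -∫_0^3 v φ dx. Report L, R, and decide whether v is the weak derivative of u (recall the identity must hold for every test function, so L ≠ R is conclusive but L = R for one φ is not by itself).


LHS = -351/20, RHS = -351/20. Yes, v = u' weakly.

u(x) = x**2 - x + 1, classical derivative u'(x) = 2*x - 1.
φ(x) = x²(3−x), so φ'(x) = 3*x*(2 - x).
Note φ(0) = φ(3) = 0, so the boundary term u·φ vanishes.
LHS = ∫_0^3 u(x) φ'(x) dx = ∫_0^3 (-3*x^4 + 9*x^3 - 9*x^2 + 6*x) dx. Term by term:
  ∫_0^3 -3*x^4 dx = -729/5;  ∫_0^3 9*x^3 dx = 729/4;  ∫_0^3 -9*x^2 dx = -81;
  ∫_0^3 6*x dx = 27.
Sum: -729/5 + 729/4 − 81 + 27 = -351/20.
So LHS = -351/20.
∫_0^3 v(x) φ(x) dx = ∫_0^3 (-2*x^4 + 7*x^3 - 3*x^2) dx. Term by term:
  ∫_0^3 -2*x^4 dx = -486/5;  ∫_0^3 7*x^3 dx = 567/4;  ∫_0^3 -3*x^2 dx = -27.
Sum: -486/5 + 567/4 − 27 = 351/20.
So RHS = -∫_0^3 v(x) φ(x) dx = -351/20.
LHS = RHS, so the identity holds for this test φ.
Moreover u is smooth here and v(x) = u'(x) = 2*x - 1 pointwise, so the identity holds for every test function. Hence v is the weak derivative of u.


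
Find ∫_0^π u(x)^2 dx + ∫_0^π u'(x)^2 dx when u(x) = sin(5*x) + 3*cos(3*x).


||u||_{H^1(0,π)}^2 = 58*π

u'(x) = -9*sin(3*x) + 5*cos(5*x).
Expand u² and (u')² and integrate term by term on (0, π), using: for integers n ≥ 1, ∫_0^π sin²(nx) dx = ∫_0^π cos²(nx) dx = π/2; for n ≠ n', ∫_0^π sin(nx)sin(n'x) dx = ∫_0^π cos(nx)cos(n'x) dx = 0; and by product-to-sum, ∫_0^π sin(nx)cos(n'x) dx = ½∫_0^π [sin((n+n')x) + sin((n−n')x)] dx, which is 0 when n+n' is even and 2n/(n²−n'²) when n+n' is odd (it need not vanish on (0, π)).
  u² squared terms: (3)²·∫cos(3x)² dx = 9·π/2 = 9*π/2;  (1)²·∫sin(5x)² dx = 1·π/2 = π/2.
  u² cross terms: 2·(3)·(1)·∫cos(3x)·sin(5x) dx = 6·(0) = 0.
  So ∫_0^π u² dx = 9*π/2 + π/2 + 0 = 5*π.
  (u')² squared terms: (-9)²·∫sin(3x)² dx = 81·π/2 = 81*π/2;  (5)²·∫cos(5x)² dx = 25·π/2 = 25*π/2.
  (u')² cross terms: 2·(-9)·(5)·∫sin(3x)·cos(5x) dx = -90·(0) = 0.
  So ∫_0^π (u')² dx = 81*π/2 + 25*π/2 + 0 = 53*π.
||u||_{H^1}^2 = (5*π) + (53*π) = 58*π.


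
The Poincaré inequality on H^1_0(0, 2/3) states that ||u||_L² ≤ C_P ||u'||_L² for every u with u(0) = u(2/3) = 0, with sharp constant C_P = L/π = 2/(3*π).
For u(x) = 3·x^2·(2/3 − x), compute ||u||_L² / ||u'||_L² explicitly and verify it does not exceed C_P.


||u||_L² / ||u'||_L² = sqrt(14)/21 < C_P = 2/(3*π).

u(x) = 3·x^2·(2/3 − x), so u'(x) = x*(4 - 9*x).
u(x) = 3·x^2·(2/3 − x) vanishes at x = 0 and x = 2/3, so u ∈ H^1_0(0, 2/3). Differentiate via the product rule and integrate the resulting polynomials term by term.
  ∫_0^2/3 u² dx = ∫_0^2/3 (9*x^6 - 12*x^5 + 4*x^4) dx. Term by term:
    ∫_0^2/3 9*x^6 dx = 128/1701;  ∫_0^2/3 -12*x^5 dx = -128/729;  ∫_0^2/3 4*x^4 dx = 128/1215.
  Sum: 128/1701 − 128/729 + 128/1215 = 128/25515.
  ∫_0^2/3 (u')² dx = ∫_0^2/3 (81*x^4 - 72*x^3 + 16*x^2) dx. Term by term:
    ∫_0^2/3 81*x^4 dx = 32/15;  ∫_0^2/3 -72*x^3 dx = -32/9;  ∫_0^2/3 16*x^2 dx = 128/81.
  Sum: 32/15 − 32/9 + 128/81 = 64/405.
∫_0^2/3 u² dx = 128/25515, so ||u||_L² = 8*sqrt(70)/945.
∫_0^2/3 (u')² dx = 64/405, so ||u'||_L² = 8*sqrt(5)/45.
Ratio ||u||_L² / ||u'||_L² = sqrt(14)/21.
Sharp Poincaré constant on H^1_0(0, 2/3) is C_P = L/π = 2/(3*π), achieved by sin(3*π/2·x).
A polynomial bump cannot attain the sharp Poincaré constant (only the first sine eigenfunction does), so the ratio is strictly less than C_P, consistent with ||u||_L² ≤ C_P ||u'||_L².


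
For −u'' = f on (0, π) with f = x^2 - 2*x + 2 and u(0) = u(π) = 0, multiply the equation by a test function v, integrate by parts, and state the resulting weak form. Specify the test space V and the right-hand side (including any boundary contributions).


V = H^1_0(0, π) (so v(0) = v(π) = 0); weak form: ∫_0^π u'v' dx = ∫_0^π (x^2 - 2*x + 2) v dx for all v ∈ V.

Multiply both sides by a test function v and integrate from 0 to π:
  ∫_0^π −u''(x) v(x) dx = ∫_0^π f(x) v(x) dx.
Integrate the LHS by parts once:
  ∫_0^π −u'' v dx = −[u'(x) v(x)]_0^π + ∫_0^π u'(x) v'(x) dx.
Thus ∫_0^π u'(x) v'(x) dx = ∫_0^π f(x) v(x) dx + [u'(x) v(x)]_0^π.
Choose V so that boundary terms are either known or forced to vanish.
u is Dirichlet: u(0) = u(π) = 0. Let V = H^1_0(0, π); then v(0) = v(π) = 0, and [u' v]_0^π = 0.
Weak formulation: find u (satisfying any essential BC) such that ∫_0^π u'(x) v'(x) dx = ∫_0^π f v dx for all v ∈ V.
Substituting f(x) = x^2 - 2*x + 2, the right-hand side is ∫_0^π (x^2 - 2*x + 2) v dx.


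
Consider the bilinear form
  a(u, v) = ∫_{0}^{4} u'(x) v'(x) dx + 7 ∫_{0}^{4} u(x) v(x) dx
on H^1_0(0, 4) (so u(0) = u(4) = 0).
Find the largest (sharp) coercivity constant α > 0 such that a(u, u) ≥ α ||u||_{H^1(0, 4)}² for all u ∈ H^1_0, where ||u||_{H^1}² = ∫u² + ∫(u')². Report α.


α = 1

Coercivity of a(·,·) on H^1_0(0, 4) means a(u, u) ≥ α ||u||_{H^1}² for every u ∈ H^1_0.
The interval has length L = 4, and Poincaré/coercivity depend only on L. Here a(u, u) = ∫(u')² + (7)·∫u².
Here c = 7 ≥ 1, so a(u,u) = ∫(u')² + c∫u² ≥ ∫(u')² + ∫u² = ||u||_{H^1}², i.e. α = 1 works. No larger α is possible: a(u,u) ≥ α||u||_{H^1}² means (1−α)∫(u')² ≥ (α−c)∫u², and for the modes u_n = sin(nπ(x−x₀)/L) (x₀ the left endpoint) one has ∫u_n²/∫(u_n')² = (L/(nπ))² → 0, so a(u_n,u_n)/||u_n||_{H^1}² → 1. Hence the optimal constant is α = 1.
Therefore α = 1.


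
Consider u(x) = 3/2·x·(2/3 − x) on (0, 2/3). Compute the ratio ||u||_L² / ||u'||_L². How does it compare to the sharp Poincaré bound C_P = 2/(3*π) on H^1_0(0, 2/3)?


||u||_L² / ||u'||_L² = sqrt(10)/15 < C_P = 2/(3*π).

u(x) = 3/2·x·(2/3 − x), so u'(x) = 1 - 3*x.
u(x) = 3/2·x·(2/3 − x) vanishes at x = 0 and x = 2/3, so u ∈ H^1_0(0, 2/3). Differentiate via the product rule and integrate the resulting polynomials term by term.
  ∫_0^2/3 u² dx = ∫_0^2/3 (9*x^4/4 - 3*x^3 + x^2) dx. Term by term:
    ∫_0^2/3 9*x^4/4 dx = 8/135;  ∫_0^2/3 -3*x^3 dx = -4/27;  ∫_0^2/3 x^2 dx = 8/81.
  Sum: 8/135 − 4/27 + 8/81 = 4/405.
  ∫_0^2/3 (u')² dx = ∫_0^2/3 (9*x^2 - 6*x + 1) dx. Term by term:
    ∫_0^2/3 9*x^2 dx = 8/9;  ∫_0^2/3 -6*x dx = -4/3;  ∫_0^2/3 1 dx = 2/3.
  Sum: 8/9 − 4/3 + 2/3 = 2/9.
∫_0^2/3 u² dx = 4/405, so ||u||_L² = 2*sqrt(5)/45.
∫_0^2/3 (u')² dx = 2/9, so ||u'||_L² = sqrt(2)/3.
Ratio ||u||_L² / ||u'||_L² = sqrt(10)/15.
Sharp Poincaré constant on H^1_0(0, 2/3) is C_P = L/π = 2/(3*π), achieved by sin(3*π/2·x).
A polynomial bump cannot attain the sharp Poincaré constant (only the first sine eigenfunction does), so the ratio is strictly less than C_P, consistent with ||u||_L² ≤ C_P ||u'||_L².


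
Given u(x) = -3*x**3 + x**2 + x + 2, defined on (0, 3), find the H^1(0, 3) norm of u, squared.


||u||_{H^1}^2 = 337047/70

The H^1 norm (squared) on an interval (0, L) is
  ||u||_{H^1}^2 = ∫_0^L u(x)^2 dx + ∫_0^L u'(x)^2 dx.
Compute u'(x) = -9*x**2 + 2*x + 1.
Then u(x)^2 = 9*x**6 - 6*x**5 - 5*x**4 - 10*x**3 + 5*x**2 + 4*x + 4 and u'(x)^2 = 81*x**4 - 36*x**3 - 14*x**2 + 4*x + 1.
Integrate each monomial from 0 to 3 using ∫_0^3 c·x^n dx = c·3^(n+1)/(n+1):
  ∫_0^3 u(x)^2 dx = ∫_0^3 (9*x^6 - 6*x^5 - 5*x^4 - 10*x^3 + 5*x^2 + 4*x + 4) dx. Term by term:
    ∫_0^3 9*x^6 dx = 19683/7;  ∫_0^3 -6*x^5 dx = -729;  ∫_0^3 -5*x^4 dx = -243;
    ∫_0^3 -10*x^3 dx = -405/2;  ∫_0^3 5*x^2 dx = 45;  ∫_0^3 4*x dx = 18;
    ∫_0^3 4 dx = 12.
  Sum: 19683/7 − 729 − 243 − 405/2 + 45 + 18 + 12 = 23973/14.
  ∫_0^3 u'(x)^2 dx = ∫_0^3 (81*x^4 - 36*x^3 - 14*x^2 + 4*x + 1) dx. Term by term:
    ∫_0^3 81*x^4 dx = 19683/5;  ∫_0^3 -36*x^3 dx = -729;  ∫_0^3 -14*x^2 dx = -126;
    ∫_0^3 4*x dx = 18;  ∫_0^3 1 dx = 3.
  Sum: 19683/5 − 729 − 126 + 18 + 3 = 15513/5.
Adding: ||u||_{H^1}^2 = 23973/14 + 15513/5 = 337047/70.


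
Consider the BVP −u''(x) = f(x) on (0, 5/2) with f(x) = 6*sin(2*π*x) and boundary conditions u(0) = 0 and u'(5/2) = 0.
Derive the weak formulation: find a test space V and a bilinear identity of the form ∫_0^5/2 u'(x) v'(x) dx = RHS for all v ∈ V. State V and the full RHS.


V = {v ∈ H^1(0, 5/2) : v(0) = 0} (test functions vanish at x = 0 where u is specified); weak form: ∫_0^5/2 u'v' dx = ∫_0^5/2 (6*sin(2*π*x)) v dx for all v ∈ V.

Multiply both sides by a test function v and integrate from 0 to 5/2:
  ∫_0^5/2 −u''(x) v(x) dx = ∫_0^5/2 f(x) v(x) dx.
Integrate the LHS by parts once:
  ∫_0^5/2 −u'' v dx = −[u'(x) v(x)]_0^5/2 + ∫_0^5/2 u'(x) v'(x) dx.
Thus ∫_0^5/2 u'(x) v'(x) dx = ∫_0^5/2 f(x) v(x) dx + [u'(x) v(x)]_0^5/2.
Choose V so that boundary terms are either known or forced to vanish.
Mixed BC: u(0) = 0 (Dirichlet) and u'(5/2) = 0 (Neumann). Define V = {v ∈ H^1(0, 5/2) : v(0) = 0}. Then [u' v]_0^5/2 = u'(5/2)·v(5/2) − u'(0)·0 = 0.
Weak formulation: find u (satisfying any essential BC) such that ∫_0^5/2 u'(x) v'(x) dx = ∫_0^5/2 f v dx for all v ∈ V (Dirichlet at 0 absorbed into V; the Neumann datum at x = 5/2 is zero, so no boundary term remains).
Substituting f(x) = 6*sin(2*π*x), the right-hand side is ∫_0^5/2 (6*sin(2*π*x)) v dx.


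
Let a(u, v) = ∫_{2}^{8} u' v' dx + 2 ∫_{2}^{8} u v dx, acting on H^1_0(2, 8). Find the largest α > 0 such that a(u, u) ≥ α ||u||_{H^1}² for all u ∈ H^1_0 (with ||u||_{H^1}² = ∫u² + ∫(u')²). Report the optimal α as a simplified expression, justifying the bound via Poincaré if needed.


α = 1

Coercivity of a(·,·) on H^1_0(2, 8) means a(u, u) ≥ α ||u||_{H^1}² for every u ∈ H^1_0.
The interval has length L = 6, and Poincaré/coercivity depend only on L. Here a(u, u) = ∫(u')² + (2)·∫u².
Here c = 2 ≥ 1, so a(u,u) = ∫(u')² + c∫u² ≥ ∫(u')² + ∫u² = ||u||_{H^1}², i.e. α = 1 works. No larger α is possible: a(u,u) ≥ α||u||_{H^1}² means (1−α)∫(u')² ≥ (α−c)∫u², and for the modes u_n = sin(nπ(x−x₀)/L) (x₀ the left endpoint) one has ∫u_n²/∫(u_n')² = (L/(nπ))² → 0, so a(u_n,u_n)/||u_n||_{H^1}² → 1. Hence the optimal constant is α = 1.
Therefore α = 1.


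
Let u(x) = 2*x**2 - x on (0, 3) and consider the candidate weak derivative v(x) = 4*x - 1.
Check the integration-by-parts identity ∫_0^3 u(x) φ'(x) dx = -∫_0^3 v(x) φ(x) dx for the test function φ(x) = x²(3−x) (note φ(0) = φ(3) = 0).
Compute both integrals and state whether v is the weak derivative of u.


LHS = -837/20, RHS = -837/20. Yes, v = u' weakly.

u(x) = 2*x**2 - x, classical derivative u'(x) = 4*x - 1.
φ(x) = x²(3−x), so φ'(x) = 3*x*(2 - x).
Note φ(0) = φ(3) = 0, so the boundary term u·φ vanishes.
LHS = ∫_0^3 u(x) φ'(x) dx = ∫_0^3 (-6*x^4 + 15*x^3 - 6*x^2) dx. Term by term:
  ∫_0^3 -6*x^4 dx = -1458/5;  ∫_0^3 15*x^3 dx = 1215/4;  ∫_0^3 -6*x^2 dx = -54.
Sum: -1458/5 + 1215/4 − 54 = -837/20.
So LHS = -837/20.
∫_0^3 v(x) φ(x) dx = ∫_0^3 (-4*x^4 + 13*x^3 - 3*x^2) dx. Term by term:
  ∫_0^3 -4*x^4 dx = -972/5;  ∫_0^3 13*x^3 dx = 1053/4;  ∫_0^3 -3*x^2 dx = -27.
Sum: -972/5 + 1053/4 − 27 = 837/20.
So RHS = -∫_0^3 v(x) φ(x) dx = -837/20.
LHS = RHS, so the identity holds for this test φ.
Moreover u is smooth here and v(x) = u'(x) = 4*x - 1 pointwise, so the identity holds for every test function. Hence v is the weak derivative of u.


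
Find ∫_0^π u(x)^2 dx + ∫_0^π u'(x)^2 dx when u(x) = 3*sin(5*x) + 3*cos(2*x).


||u||_{H^1(0,π)}^2 = 300/7 + 279*π/2

u'(x) = -6*sin(2*x) + 15*cos(5*x).
Expand u² and (u')² and integrate term by term on (0, π), using: for integers n ≥ 1, ∫_0^π sin²(nx) dx = ∫_0^π cos²(nx) dx = π/2; for n ≠ n', ∫_0^π sin(nx)sin(n'x) dx = ∫_0^π cos(nx)cos(n'x) dx = 0; and by product-to-sum, ∫_0^π sin(nx)cos(n'x) dx = ½∫_0^π [sin((n+n')x) + sin((n−n')x)] dx, which is 0 when n+n' is even and 2n/(n²−n'²) when n+n' is odd (it need not vanish on (0, π)).
  u² squared terms: (3)²·∫cos(2x)² dx = 9·π/2 = 9*π/2;  (3)²·∫sin(5x)² dx = 9·π/2 = 9*π/2.
  u² cross terms: 2·(3)·(3)·∫cos(2x)·sin(5x) dx = 18·(10/21) = 60/7.
  So ∫_0^π u² dx = 9*π/2 + 9*π/2 + 60/7 = 60/7 + 9*π.
  (u')² squared terms: (-6)²·∫sin(2x)² dx = 36·π/2 = 18*π;  (15)²·∫cos(5x)² dx = 225·π/2 = 225*π/2.
  (u')² cross terms: 2·(-6)·(15)·∫sin(2x)·cos(5x) dx = -180·(-4/21) = 240/7.
  So ∫_0^π (u')² dx = 18*π + 225*π/2 + 240/7 = 240/7 + 261*π/2.
||u||_{H^1}^2 = (60/7 + 9*π) + (240/7 + 261*π/2) = 300/7 + 279*π/2.


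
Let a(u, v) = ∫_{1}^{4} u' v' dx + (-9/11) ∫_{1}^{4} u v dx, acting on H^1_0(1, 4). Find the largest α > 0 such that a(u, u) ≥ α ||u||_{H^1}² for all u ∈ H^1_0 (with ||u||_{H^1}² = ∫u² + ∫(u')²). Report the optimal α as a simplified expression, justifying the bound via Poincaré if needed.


α = (-81/11 + π^2)/(9 + π^2)

Coercivity of a(·,·) on H^1_0(1, 4) means a(u, u) ≥ α ||u||_{H^1}² for every u ∈ H^1_0.
The interval has length L = 3, and Poincaré/coercivity depend only on L. Here a(u, u) = ∫(u')² + (-9/11)·∫u².
Here c = -9/11 < 0 with |c| < (π/L)² = π^2/9, so coercivity still holds. The condition a(u,u) ≥ α||u||_{H^1}² reads (1−α)∫(u')² ≥ (α−c)∫u². Any admissible α is ≤ 1 (rapidly oscillating u have ∫u²/∫(u')² → 0), and α = 1 would force 0 ≥ (1−c)∫u², impossible since c < 1; so 1−α > 0. By the sharp Poincaré inequality on H^1_0 of an interval of length L, ∫(u')² ≥ (π/L)²∫u² with equality for the first sine mode sin(π(x−x₀)/L) (x₀ the left endpoint), so the inequality holds for all u iff (1−α)(π/L)² ≥ α − c, i.e. α ≤ ((π/L)² + c)/((π/L)² + 1) = (1 + c(L/π)²)/(1 + (L/π)²). (Direct route, valid since c ≤ 0: Poincaré gives c∫u² ≥ c(L/π)²∫(u')², so a(u,u) ≥ (1 + c(L/π)²)∫(u')², while ||u||_{H^1}² ≤ (1 + (L/π)²)∫(u')²; dividing yields the same α.) With (π/L)² = π^2/9 and c = -9/11, the largest admissible constant is α = ((π/L)² + c)/((π/L)² + 1).
Simplifying, α = (-81/11 + π^2)/(9 + π^2).


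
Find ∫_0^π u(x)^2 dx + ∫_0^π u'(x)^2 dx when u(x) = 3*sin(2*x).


||u||_{H^1(0,π)}^2 = 45*π/2

u'(x) = 6*cos(2*x).
Expand u² and (u')² and integrate term by term on (0, π), using: for integers n ≥ 1, ∫_0^π sin²(nx) dx = ∫_0^π cos²(nx) dx = π/2; for n ≠ n', ∫_0^π sin(nx)sin(n'x) dx = ∫_0^π cos(nx)cos(n'x) dx = 0; and by product-to-sum, ∫_0^π sin(nx)cos(n'x) dx = ½∫_0^π [sin((n+n')x) + sin((n−n')x)] dx, which is 0 when n+n' is even and 2n/(n²−n'²) when n+n' is odd (it need not vanish on (0, π)).
  u² squared terms: (3)²·∫sin(2x)² dx = 9·π/2 = 9*π/2.
  So ∫_0^π u² dx = 9*π/2.
  (u')² squared terms: (6)²·∫cos(2x)² dx = 36·π/2 = 18*π.
  So ∫_0^π (u')² dx = 18*π.
||u||_{H^1}^2 = (9*π/2) + (18*π) = 45*π/2.


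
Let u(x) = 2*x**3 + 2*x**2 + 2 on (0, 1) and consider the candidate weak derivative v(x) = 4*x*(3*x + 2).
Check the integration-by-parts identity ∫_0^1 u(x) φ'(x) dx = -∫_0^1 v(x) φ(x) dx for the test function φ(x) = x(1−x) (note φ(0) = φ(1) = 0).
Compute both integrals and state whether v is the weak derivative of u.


LHS = -19/30, RHS = -19/15. No, v is not the weak derivative of u.

u(x) = 2*x**3 + 2*x**2 + 2, classical derivative u'(x) = 6*x**2 + 4*x.
φ(x) = x(1−x), so φ'(x) = 1 - 2*x.
Note φ(0) = φ(1) = 0, so the boundary term u·φ vanishes.
LHS = ∫_0^1 u(x) φ'(x) dx = ∫_0^1 (-4*x^4 - 2*x^3 + 2*x^2 - 4*x + 2) dx. Term by term:
  ∫_0^1 -4*x^4 dx = -4/5;  ∫_0^1 -2*x^3 dx = -1/2;  ∫_0^1 2*x^2 dx = 2/3;
  ∫_0^1 -4*x dx = -2;  ∫_0^1 2 dx = 2.
Sum: -4/5 − 1/2 + 2/3 − 2 + 2 = -19/30.
So LHS = -19/30.
∫_0^1 v(x) φ(x) dx = ∫_0^1 (-12*x^4 + 4*x^3 + 8*x^2) dx. Term by term:
  ∫_0^1 -12*x^4 dx = -12/5;  ∫_0^1 4*x^3 dx = 1;  ∫_0^1 8*x^2 dx = 8/3.
Sum: -12/5 + 1 + 8/3 = 19/15.
So RHS = -∫_0^1 v(x) φ(x) dx = -19/15.
LHS − RHS = 19/30 ≠ 0, so the identity fails.
(For a valid weak derivative the identity must hold for EVERY test function, in particular this one. The failure shows v is NOT the weak derivative of u.)
Correct weak derivative would be u'(x) = 6*x**2 + 4*x.


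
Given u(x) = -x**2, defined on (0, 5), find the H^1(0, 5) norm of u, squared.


||u||_{H^1}^2 = 2375/3

The H^1 norm (squared) on an interval (0, L) is
  ||u||_{H^1}^2 = ∫_0^L u(x)^2 dx + ∫_0^L u'(x)^2 dx.
Compute u'(x) = -2*x.
Then u(x)^2 = x**4 and u'(x)^2 = 4*x**2.
Integrate each monomial from 0 to 5 using ∫_0^5 c·x^n dx = c·5^(n+1)/(n+1):
  ∫_0^5 u(x)^2 dx = ∫_0^5 (x^4) dx. Term by term:
    ∫_0^5 x^4 dx = 625.
  ∫_0^5 u'(x)^2 dx = ∫_0^5 (4*x^2) dx. Term by term:
    ∫_0^5 4*x^2 dx = 500/3.
Adding: ||u||_{H^1}^2 = 625 + 500/3 = 2375/3.


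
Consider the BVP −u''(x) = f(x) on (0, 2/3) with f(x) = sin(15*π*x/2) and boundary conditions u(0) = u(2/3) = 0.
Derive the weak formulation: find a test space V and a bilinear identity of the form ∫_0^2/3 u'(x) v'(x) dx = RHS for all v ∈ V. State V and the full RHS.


V = H^1_0(0, 2/3) (so v(0) = v(2/3) = 0); weak form: ∫_0^2/3 u'v' dx = ∫_0^2/3 (sin(15*π*x/2)) v dx for all v ∈ V.

Multiply both sides by a test function v and integrate from 0 to 2/3:
  ∫_0^2/3 −u''(x) v(x) dx = ∫_0^2/3 f(x) v(x) dx.
Integrate the LHS by parts once:
  ∫_0^2/3 −u'' v dx = −[u'(x) v(x)]_0^2/3 + ∫_0^2/3 u'(x) v'(x) dx.
Thus ∫_0^2/3 u'(x) v'(x) dx = ∫_0^2/3 f(x) v(x) dx + [u'(x) v(x)]_0^2/3.
Choose V so that boundary terms are either known or forced to vanish.
u is Dirichlet: u(0) = u(2/3) = 0. Let V = H^1_0(0, 2/3); then v(0) = v(2/3) = 0, and [u' v]_0^2/3 = 0.
Weak formulation: find u (satisfying any essential BC) such that ∫_0^2/3 u'(x) v'(x) dx = ∫_0^2/3 f v dx for all v ∈ V.
Substituting f(x) = sin(15*π*x/2), the right-hand side is ∫_0^2/3 (sin(15*π*x/2)) v dx.


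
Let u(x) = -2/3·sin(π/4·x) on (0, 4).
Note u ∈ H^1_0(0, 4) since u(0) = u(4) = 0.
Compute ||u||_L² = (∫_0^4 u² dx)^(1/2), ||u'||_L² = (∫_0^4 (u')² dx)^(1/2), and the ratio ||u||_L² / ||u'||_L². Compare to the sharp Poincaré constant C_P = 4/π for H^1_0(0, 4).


||u||_L² / ||u'||_L² = 4/π = C_P.

u(x) = -2/3·sin(π/4·x), so u'(x) = -π*cos(π*x/4)/6.
Writing u(x) = A·sin(kπx/L) with A = -2/3 and k = 1, use ∫_0^L sin²(kπx/L) dx = L/2 and ∫_0^L cos²(kπx/L) dx = L/2.
u² = 4/9·sin²(π/4·x) and (u')² = π^2/36·cos²(π/4·x), and each of sin², cos² integrates to L/2 = 2 over (0, 4).
∫_0^4 u² dx = 8/9, so ||u||_L² = 2*sqrt(2)/3.
∫_0^4 (u')² dx = π^2/18, so ||u'||_L² = sqrt(2)*π/6.
Ratio ||u||_L² / ||u'||_L² = 4/π.
Sharp Poincaré constant on H^1_0(0, 4) is C_P = L/π = 4/π, achieved by sin(π/4·x).
This is the k = 1 eigenfunction (up to amplitude), so the ratio equals the sharp Poincaré constant exactly.


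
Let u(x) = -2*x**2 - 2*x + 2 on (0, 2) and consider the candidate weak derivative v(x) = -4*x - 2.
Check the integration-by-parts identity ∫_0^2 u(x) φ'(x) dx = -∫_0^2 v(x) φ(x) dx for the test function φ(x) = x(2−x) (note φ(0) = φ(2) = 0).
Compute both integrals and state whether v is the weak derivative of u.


LHS = 8, RHS = 8. Yes, v = u' weakly.

u(x) = -2*x**2 - 2*x + 2, classical derivative u'(x) = -4*x - 2.
φ(x) = x(2−x), so φ'(x) = 2 - 2*x.
Note φ(0) = φ(2) = 0, so the boundary term u·φ vanishes.
LHS = ∫_0^2 u(x) φ'(x) dx = ∫_0^2 (4*x^3 - 8*x + 4) dx. Term by term:
  ∫_0^2 4*x^3 dx = 16;  ∫_0^2 -8*x dx = -16;  ∫_0^2 4 dx = 8.
Sum: 16 − 16 + 8 = 8.
So LHS = 8.
∫_0^2 v(x) φ(x) dx = ∫_0^2 (4*x^3 - 6*x^2 - 4*x) dx. Term by term:
  ∫_0^2 4*x^3 dx = 16;  ∫_0^2 -6*x^2 dx = -16;  ∫_0^2 -4*x dx = -8.
Sum: 16 − 16 − 8 = -8.
So RHS = -∫_0^2 v(x) φ(x) dx = 8.
LHS = RHS, so the identity holds for this test φ.
Moreover u is smooth here and v(x) = u'(x) = -4*x - 2 pointwise, so the identity holds for every test function. Hence v is the weak derivative of u.


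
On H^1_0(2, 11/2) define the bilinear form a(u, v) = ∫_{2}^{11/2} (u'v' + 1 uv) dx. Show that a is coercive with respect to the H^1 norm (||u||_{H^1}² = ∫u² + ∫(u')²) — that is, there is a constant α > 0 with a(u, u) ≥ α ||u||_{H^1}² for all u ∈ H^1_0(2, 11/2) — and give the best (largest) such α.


α = 1

Coercivity of a(·,·) on H^1_0(2, 11/2) means a(u, u) ≥ α ||u||_{H^1}² for every u ∈ H^1_0.
The interval has length L = 7/2, and Poincaré/coercivity depend only on L. Here a(u, u) = ∫(u')² + (1)·∫u².
Here c = 1 ≥ 1, so a(u,u) = ∫(u')² + c∫u² ≥ ∫(u')² + ∫u² = ||u||_{H^1}², i.e. α = 1 works. No larger α is possible: a(u,u) ≥ α||u||_{H^1}² means (1−α)∫(u')² ≥ (α−c)∫u², and for the modes u_n = sin(nπ(x−x₀)/L) (x₀ the left endpoint) one has ∫u_n²/∫(u_n')² = (L/(nπ))² → 0, so a(u_n,u_n)/||u_n||_{H^1}² → 1. Hence the optimal constant is α = 1.
Therefore α = 1.


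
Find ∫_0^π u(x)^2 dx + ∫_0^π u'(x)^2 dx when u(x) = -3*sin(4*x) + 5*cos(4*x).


||u||_{H^1(0,π)}^2 = 289*π

u'(x) = -20*sin(4*x) - 12*cos(4*x).
Expand u² and (u')² and integrate term by term on (0, π), using: for integers n ≥ 1, ∫_0^π sin²(nx) dx = ∫_0^π cos²(nx) dx = π/2; for n ≠ n', ∫_0^π sin(nx)sin(n'x) dx = ∫_0^π cos(nx)cos(n'x) dx = 0; and by product-to-sum, ∫_0^π sin(nx)cos(n'x) dx = ½∫_0^π [sin((n+n')x) + sin((n−n')x)] dx, which is 0 when n+n' is even and 2n/(n²−n'²) when n+n' is odd (it need not vanish on (0, π)).
  u² squared terms: (-3)²·∫sin(4x)² dx = 9·π/2 = 9*π/2;  (5)²·∫cos(4x)² dx = 25·π/2 = 25*π/2.
  u² cross terms: 2·(-3)·(5)·∫sin(4x)·cos(4x) dx = -30·(0) = 0.
  So ∫_0^π u² dx = 9*π/2 + 25*π/2 + 0 = 17*π.
  (u')² squared terms: (-20)²·∫sin(4x)² dx = 400·π/2 = 200*π;  (-12)²·∫cos(4x)² dx = 144·π/2 = 72*π.
  (u')² cross terms: 2·(-20)·(-12)·∫sin(4x)·cos(4x) dx = 480·(0) = 0.
  So ∫_0^π (u')² dx = 200*π + 72*π + 0 = 272*π.
||u||_{H^1}^2 = (17*π) + (272*π) = 289*π.


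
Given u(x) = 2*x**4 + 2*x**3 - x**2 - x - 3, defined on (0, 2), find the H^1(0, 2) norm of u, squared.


||u||_{H^1}^2 = 743224/315

The H^1 norm (squared) on an interval (0, L) is
  ||u||_{H^1}^2 = ∫_0^L u(x)^2 dx + ∫_0^L u'(x)^2 dx.
Compute u'(x) = 8*x**3 + 6*x**2 - 2*x - 1.
Then u(x)^2 = 4*x**8 + 8*x**7 - 8*x**5 - 15*x**4 - 10*x**3 + 7*x**2 + 6*x + 9 and u'(x)^2 = 64*x**6 + 96*x**5 + 4*x**4 - 40*x**3 - 8*x**2 + 4*x + 1.
Integrate each monomial from 0 to 2 using ∫_0^2 c·x^n dx = c·2^(n+1)/(n+1):
  ∫_0^2 u(x)^2 dx = ∫_0^2 (4*x^8 + 8*x^7 - 8*x^5 - 15*x^4 - 10*x^3 + 7*x^2 + 6*x + 9) dx. Term by term:
    ∫_0^2 4*x^8 dx = 2048/9;  ∫_0^2 8*x^7 dx = 256;  ∫_0^2 -8*x^5 dx = -256/3;
    ∫_0^2 -15*x^4 dx = -96;  ∫_0^2 -10*x^3 dx = -40;  ∫_0^2 7*x^2 dx = 56/3;
    ∫_0^2 6*x dx = 12;  ∫_0^2 9 dx = 18.
  Sum: 2048/9 + 256 − 256/3 − 96 − 40 + 56/3 + 12 + 18 = 2798/9.
  ∫_0^2 u'(x)^2 dx = ∫_0^2 (64*x^6 + 96*x^5 + 4*x^4 - 40*x^3 - 8*x^2 + 4*x + 1) dx. Term by term:
    ∫_0^2 64*x^6 dx = 8192/7;  ∫_0^2 96*x^5 dx = 1024;  ∫_0^2 4*x^4 dx = 128/5;
    ∫_0^2 -40*x^3 dx = -160;  ∫_0^2 -8*x^2 dx = -64/3;  ∫_0^2 4*x dx = 8;
    ∫_0^2 1 dx = 2.
  Sum: 8192/7 + 1024 + 128/5 − 160 − 64/3 + 8 + 2 = 215098/105.
Adding: ||u||_{H^1}^2 = 2798/9 + 215098/105 = 743224/315.


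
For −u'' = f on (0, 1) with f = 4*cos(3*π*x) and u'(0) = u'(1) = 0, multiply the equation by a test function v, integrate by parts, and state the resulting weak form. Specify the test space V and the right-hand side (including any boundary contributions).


V = H^1(0, 1) (no boundary constraint on v; u is determined up to an additive constant); weak form: ∫_0^1 u'v' dx = ∫_0^1 (4*cos(3*π*x)) v dx for all v ∈ V.

Multiply both sides by a test function v and integrate from 0 to 1:
  ∫_0^1 −u''(x) v(x) dx = ∫_0^1 f(x) v(x) dx.
Integrate the LHS by parts once:
  ∫_0^1 −u'' v dx = −[u'(x) v(x)]_0^1 + ∫_0^1 u'(x) v'(x) dx.
Thus ∫_0^1 u'(x) v'(x) dx = ∫_0^1 f(x) v(x) dx + [u'(x) v(x)]_0^1.
Choose V so that boundary terms are either known or forced to vanish.
u has homogeneous Neumann: u'(0) = u'(1) = 0. So [u' v]_0^1 = 0·v(1) − 0·v(0) = 0 for any v; take V = H^1(0, 1).
Weak formulation: find u (satisfying any essential BC) such that ∫_0^1 u'(x) v'(x) dx = ∫_0^1 f v dx for all v ∈ V (homogeneous Neumann, so boundary terms vanish).
Substituting f(x) = 4*cos(3*π*x), the right-hand side is ∫_0^1 (4*cos(3*π*x)) v dx.
Compatibility check (pure Neumann): taking v ≡ 1 ∈ V gives 0 = ∫_0^1 f dx + (0) − (0), i.e. ∫_0^1 f dx must equal u'(0) − u'(1) = 0. Indeed ∫_0^1 (4*cos(3*π*x)) dx = 0, so the data are compatible. The solution is then unique only up to an additive constant (fix it e.g. by requiring ∫_0^1 u dx = 0).


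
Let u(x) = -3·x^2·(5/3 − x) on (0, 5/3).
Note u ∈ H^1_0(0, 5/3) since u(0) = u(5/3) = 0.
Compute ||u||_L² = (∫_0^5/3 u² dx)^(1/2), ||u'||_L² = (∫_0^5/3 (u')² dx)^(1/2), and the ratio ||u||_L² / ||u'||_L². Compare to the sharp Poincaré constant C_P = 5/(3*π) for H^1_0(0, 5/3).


||u||_L² / ||u'||_L² = 5*sqrt(14)/42 < C_P = 5/(3*π).

u(x) = -3·x^2·(5/3 − x), so u'(x) = x*(9*x - 10).
u(x) = -3·x^2·(5/3 − x) vanishes at x = 0 and x = 5/3, so u ∈ H^1_0(0, 5/3). Differentiate via the product rule and integrate the resulting polynomials term by term.
  ∫_0^5/3 u² dx = ∫_0^5/3 (9*x^6 - 30*x^5 + 25*x^4) dx. Term by term:
    ∫_0^5/3 9*x^6 dx = 78125/1701;  ∫_0^5/3 -30*x^5 dx = -78125/729;  ∫_0^5/3 25*x^4 dx = 15625/243.
  Sum: 78125/1701 − 78125/729 + 15625/243 = 15625/5103.
  ∫_0^5/3 (u')² dx = ∫_0^5/3 (81*x^4 - 180*x^3 + 100*x^2) dx. Term by term:
    ∫_0^5/3 81*x^4 dx = 625/3;  ∫_0^5/3 -180*x^3 dx = -3125/9;  ∫_0^5/3 100*x^2 dx = 12500/81.
  Sum: 625/3 − 3125/9 + 12500/81 = 1250/81.
∫_0^5/3 u² dx = 15625/5103, so ||u||_L² = 125*sqrt(7)/189.
∫_0^5/3 (u')² dx = 1250/81, so ||u'||_L² = 25*sqrt(2)/9.
Ratio ||u||_L² / ||u'||_L² = 5*sqrt(14)/42.
Sharp Poincaré constant on H^1_0(0, 5/3) is C_P = L/π = 5/(3*π), achieved by sin(3*π/5·x).
A polynomial bump cannot attain the sharp Poincaré constant (only the first sine eigenfunction does), so the ratio is strictly less than C_P, consistent with ||u||_L² ≤ C_P ||u'||_L².
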